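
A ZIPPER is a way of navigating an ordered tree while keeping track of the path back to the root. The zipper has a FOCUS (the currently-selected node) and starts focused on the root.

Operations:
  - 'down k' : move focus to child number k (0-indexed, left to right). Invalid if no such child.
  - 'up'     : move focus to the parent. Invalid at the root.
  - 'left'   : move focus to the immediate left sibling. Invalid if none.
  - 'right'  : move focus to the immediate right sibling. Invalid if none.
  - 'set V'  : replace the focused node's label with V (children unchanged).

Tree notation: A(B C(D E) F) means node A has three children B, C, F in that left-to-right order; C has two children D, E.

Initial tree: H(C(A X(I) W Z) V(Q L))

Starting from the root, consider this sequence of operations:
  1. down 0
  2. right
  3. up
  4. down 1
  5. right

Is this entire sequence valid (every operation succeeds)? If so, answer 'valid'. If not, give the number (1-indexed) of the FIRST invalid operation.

Step 1 (down 0): focus=C path=0 depth=1 children=['A', 'X', 'W', 'Z'] left=[] right=['V'] parent=H
Step 2 (right): focus=V path=1 depth=1 children=['Q', 'L'] left=['C'] right=[] parent=H
Step 3 (up): focus=H path=root depth=0 children=['C', 'V'] (at root)
Step 4 (down 1): focus=V path=1 depth=1 children=['Q', 'L'] left=['C'] right=[] parent=H
Step 5 (right): INVALID

Answer: 5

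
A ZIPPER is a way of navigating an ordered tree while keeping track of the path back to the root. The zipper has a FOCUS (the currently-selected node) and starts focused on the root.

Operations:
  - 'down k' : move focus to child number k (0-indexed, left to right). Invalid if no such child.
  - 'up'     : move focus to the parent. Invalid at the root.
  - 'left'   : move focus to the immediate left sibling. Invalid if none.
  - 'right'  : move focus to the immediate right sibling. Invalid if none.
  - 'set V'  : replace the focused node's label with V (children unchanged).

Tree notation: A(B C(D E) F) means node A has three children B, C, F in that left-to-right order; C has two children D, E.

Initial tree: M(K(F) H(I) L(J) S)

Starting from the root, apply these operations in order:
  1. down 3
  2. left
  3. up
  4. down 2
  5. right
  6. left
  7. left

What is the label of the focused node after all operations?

Step 1 (down 3): focus=S path=3 depth=1 children=[] left=['K', 'H', 'L'] right=[] parent=M
Step 2 (left): focus=L path=2 depth=1 children=['J'] left=['K', 'H'] right=['S'] parent=M
Step 3 (up): focus=M path=root depth=0 children=['K', 'H', 'L', 'S'] (at root)
Step 4 (down 2): focus=L path=2 depth=1 children=['J'] left=['K', 'H'] right=['S'] parent=M
Step 5 (right): focus=S path=3 depth=1 children=[] left=['K', 'H', 'L'] right=[] parent=M
Step 6 (left): focus=L path=2 depth=1 children=['J'] left=['K', 'H'] right=['S'] parent=M
Step 7 (left): focus=H path=1 depth=1 children=['I'] left=['K'] right=['L', 'S'] parent=M

Answer: H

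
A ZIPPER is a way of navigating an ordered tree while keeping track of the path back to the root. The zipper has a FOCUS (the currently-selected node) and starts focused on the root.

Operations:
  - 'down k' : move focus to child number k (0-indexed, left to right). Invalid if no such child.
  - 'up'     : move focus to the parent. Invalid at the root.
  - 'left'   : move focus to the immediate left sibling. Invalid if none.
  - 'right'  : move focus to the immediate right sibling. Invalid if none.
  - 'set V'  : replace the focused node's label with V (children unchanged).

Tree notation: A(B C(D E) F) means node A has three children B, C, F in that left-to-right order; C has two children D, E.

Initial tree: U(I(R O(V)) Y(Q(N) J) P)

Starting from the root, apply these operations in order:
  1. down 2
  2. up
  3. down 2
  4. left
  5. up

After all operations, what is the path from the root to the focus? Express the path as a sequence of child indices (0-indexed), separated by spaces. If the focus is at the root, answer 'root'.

Step 1 (down 2): focus=P path=2 depth=1 children=[] left=['I', 'Y'] right=[] parent=U
Step 2 (up): focus=U path=root depth=0 children=['I', 'Y', 'P'] (at root)
Step 3 (down 2): focus=P path=2 depth=1 children=[] left=['I', 'Y'] right=[] parent=U
Step 4 (left): focus=Y path=1 depth=1 children=['Q', 'J'] left=['I'] right=['P'] parent=U
Step 5 (up): focus=U path=root depth=0 children=['I', 'Y', 'P'] (at root)

Answer: root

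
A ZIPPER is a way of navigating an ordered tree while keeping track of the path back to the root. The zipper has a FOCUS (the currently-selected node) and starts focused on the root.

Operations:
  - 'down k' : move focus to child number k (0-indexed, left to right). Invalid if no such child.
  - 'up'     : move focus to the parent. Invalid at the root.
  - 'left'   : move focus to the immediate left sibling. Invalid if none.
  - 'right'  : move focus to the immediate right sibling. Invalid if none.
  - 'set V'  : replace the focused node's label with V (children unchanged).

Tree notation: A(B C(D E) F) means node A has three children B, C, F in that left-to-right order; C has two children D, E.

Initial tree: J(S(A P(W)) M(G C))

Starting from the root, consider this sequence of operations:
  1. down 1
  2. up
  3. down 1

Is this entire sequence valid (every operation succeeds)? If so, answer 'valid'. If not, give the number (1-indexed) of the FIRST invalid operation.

Step 1 (down 1): focus=M path=1 depth=1 children=['G', 'C'] left=['S'] right=[] parent=J
Step 2 (up): focus=J path=root depth=0 children=['S', 'M'] (at root)
Step 3 (down 1): focus=M path=1 depth=1 children=['G', 'C'] left=['S'] right=[] parent=J

Answer: valid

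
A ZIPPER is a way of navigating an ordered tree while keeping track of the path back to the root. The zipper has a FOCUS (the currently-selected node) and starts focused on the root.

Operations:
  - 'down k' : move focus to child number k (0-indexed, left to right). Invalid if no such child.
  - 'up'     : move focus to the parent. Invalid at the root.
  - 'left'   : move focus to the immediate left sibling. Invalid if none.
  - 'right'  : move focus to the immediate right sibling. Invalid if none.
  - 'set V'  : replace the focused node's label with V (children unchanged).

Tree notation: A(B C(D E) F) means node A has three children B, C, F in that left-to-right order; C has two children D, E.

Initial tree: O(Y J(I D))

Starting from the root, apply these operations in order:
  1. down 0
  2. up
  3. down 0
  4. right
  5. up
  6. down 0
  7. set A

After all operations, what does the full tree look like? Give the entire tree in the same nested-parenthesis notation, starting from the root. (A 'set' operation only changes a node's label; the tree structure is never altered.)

Step 1 (down 0): focus=Y path=0 depth=1 children=[] left=[] right=['J'] parent=O
Step 2 (up): focus=O path=root depth=0 children=['Y', 'J'] (at root)
Step 3 (down 0): focus=Y path=0 depth=1 children=[] left=[] right=['J'] parent=O
Step 4 (right): focus=J path=1 depth=1 children=['I', 'D'] left=['Y'] right=[] parent=O
Step 5 (up): focus=O path=root depth=0 children=['Y', 'J'] (at root)
Step 6 (down 0): focus=Y path=0 depth=1 children=[] left=[] right=['J'] parent=O
Step 7 (set A): focus=A path=0 depth=1 children=[] left=[] right=['J'] parent=O

Answer: O(A J(I D))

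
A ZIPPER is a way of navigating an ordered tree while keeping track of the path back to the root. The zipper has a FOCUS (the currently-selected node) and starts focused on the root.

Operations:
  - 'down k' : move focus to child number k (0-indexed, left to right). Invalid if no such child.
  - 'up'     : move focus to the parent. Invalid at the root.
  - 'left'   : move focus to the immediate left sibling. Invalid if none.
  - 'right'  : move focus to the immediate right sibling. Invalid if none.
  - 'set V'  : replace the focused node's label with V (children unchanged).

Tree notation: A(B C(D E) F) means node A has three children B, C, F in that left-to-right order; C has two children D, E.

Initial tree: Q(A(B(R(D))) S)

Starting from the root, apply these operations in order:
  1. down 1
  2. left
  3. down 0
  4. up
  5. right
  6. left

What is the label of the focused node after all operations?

Step 1 (down 1): focus=S path=1 depth=1 children=[] left=['A'] right=[] parent=Q
Step 2 (left): focus=A path=0 depth=1 children=['B'] left=[] right=['S'] parent=Q
Step 3 (down 0): focus=B path=0/0 depth=2 children=['R'] left=[] right=[] parent=A
Step 4 (up): focus=A path=0 depth=1 children=['B'] left=[] right=['S'] parent=Q
Step 5 (right): focus=S path=1 depth=1 children=[] left=['A'] right=[] parent=Q
Step 6 (left): focus=A path=0 depth=1 children=['B'] left=[] right=['S'] parent=Q

Answer: A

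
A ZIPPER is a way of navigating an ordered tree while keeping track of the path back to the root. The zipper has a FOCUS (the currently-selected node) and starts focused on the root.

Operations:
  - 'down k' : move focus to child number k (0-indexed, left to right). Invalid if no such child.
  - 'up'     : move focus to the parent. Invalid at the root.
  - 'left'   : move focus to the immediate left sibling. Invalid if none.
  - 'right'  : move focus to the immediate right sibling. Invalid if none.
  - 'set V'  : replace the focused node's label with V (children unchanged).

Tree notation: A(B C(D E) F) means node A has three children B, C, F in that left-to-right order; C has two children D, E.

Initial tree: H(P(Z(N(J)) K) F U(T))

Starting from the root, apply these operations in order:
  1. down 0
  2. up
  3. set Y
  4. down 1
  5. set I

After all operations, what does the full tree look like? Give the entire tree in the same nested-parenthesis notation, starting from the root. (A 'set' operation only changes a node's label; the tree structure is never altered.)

Answer: Y(P(Z(N(J)) K) I U(T))

Derivation:
Step 1 (down 0): focus=P path=0 depth=1 children=['Z', 'K'] left=[] right=['F', 'U'] parent=H
Step 2 (up): focus=H path=root depth=0 children=['P', 'F', 'U'] (at root)
Step 3 (set Y): focus=Y path=root depth=0 children=['P', 'F', 'U'] (at root)
Step 4 (down 1): focus=F path=1 depth=1 children=[] left=['P'] right=['U'] parent=Y
Step 5 (set I): focus=I path=1 depth=1 children=[] left=['P'] right=['U'] parent=Y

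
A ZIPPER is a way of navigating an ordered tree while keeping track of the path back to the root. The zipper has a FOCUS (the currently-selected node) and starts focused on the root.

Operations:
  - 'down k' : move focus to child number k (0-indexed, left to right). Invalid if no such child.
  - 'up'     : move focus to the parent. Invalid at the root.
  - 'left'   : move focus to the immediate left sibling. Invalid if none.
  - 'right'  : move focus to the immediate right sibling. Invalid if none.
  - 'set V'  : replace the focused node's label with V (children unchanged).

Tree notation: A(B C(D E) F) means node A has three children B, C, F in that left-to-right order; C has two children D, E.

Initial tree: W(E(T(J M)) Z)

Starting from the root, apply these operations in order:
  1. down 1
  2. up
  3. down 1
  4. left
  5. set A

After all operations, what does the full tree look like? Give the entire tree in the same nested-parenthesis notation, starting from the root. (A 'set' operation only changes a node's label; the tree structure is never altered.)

Answer: W(A(T(J M)) Z)

Derivation:
Step 1 (down 1): focus=Z path=1 depth=1 children=[] left=['E'] right=[] parent=W
Step 2 (up): focus=W path=root depth=0 children=['E', 'Z'] (at root)
Step 3 (down 1): focus=Z path=1 depth=1 children=[] left=['E'] right=[] parent=W
Step 4 (left): focus=E path=0 depth=1 children=['T'] left=[] right=['Z'] parent=W
Step 5 (set A): focus=A path=0 depth=1 children=['T'] left=[] right=['Z'] parent=W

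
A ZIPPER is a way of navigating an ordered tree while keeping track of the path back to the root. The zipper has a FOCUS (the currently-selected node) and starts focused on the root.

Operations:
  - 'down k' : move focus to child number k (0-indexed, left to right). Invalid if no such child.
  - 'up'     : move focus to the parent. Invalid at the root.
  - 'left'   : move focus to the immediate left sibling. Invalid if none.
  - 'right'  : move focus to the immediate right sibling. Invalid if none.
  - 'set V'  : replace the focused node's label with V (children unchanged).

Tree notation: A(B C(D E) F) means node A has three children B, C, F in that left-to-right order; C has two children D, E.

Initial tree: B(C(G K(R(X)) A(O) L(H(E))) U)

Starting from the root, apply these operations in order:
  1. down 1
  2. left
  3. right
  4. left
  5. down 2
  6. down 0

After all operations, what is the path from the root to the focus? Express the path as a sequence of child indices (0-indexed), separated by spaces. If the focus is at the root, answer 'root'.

Step 1 (down 1): focus=U path=1 depth=1 children=[] left=['C'] right=[] parent=B
Step 2 (left): focus=C path=0 depth=1 children=['G', 'K', 'A', 'L'] left=[] right=['U'] parent=B
Step 3 (right): focus=U path=1 depth=1 children=[] left=['C'] right=[] parent=B
Step 4 (left): focus=C path=0 depth=1 children=['G', 'K', 'A', 'L'] left=[] right=['U'] parent=B
Step 5 (down 2): focus=A path=0/2 depth=2 children=['O'] left=['G', 'K'] right=['L'] parent=C
Step 6 (down 0): focus=O path=0/2/0 depth=3 children=[] left=[] right=[] parent=A

Answer: 0 2 0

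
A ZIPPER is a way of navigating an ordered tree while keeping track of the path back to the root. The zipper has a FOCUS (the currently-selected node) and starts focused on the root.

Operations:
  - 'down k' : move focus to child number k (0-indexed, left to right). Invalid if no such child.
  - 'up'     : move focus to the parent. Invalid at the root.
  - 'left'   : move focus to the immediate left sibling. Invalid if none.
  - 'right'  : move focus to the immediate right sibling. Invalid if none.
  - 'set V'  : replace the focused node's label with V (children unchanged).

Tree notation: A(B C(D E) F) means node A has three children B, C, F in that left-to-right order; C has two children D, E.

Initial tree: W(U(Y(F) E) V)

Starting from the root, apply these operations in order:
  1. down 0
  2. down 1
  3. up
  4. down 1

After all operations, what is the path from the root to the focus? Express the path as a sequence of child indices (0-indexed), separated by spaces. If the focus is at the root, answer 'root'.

Step 1 (down 0): focus=U path=0 depth=1 children=['Y', 'E'] left=[] right=['V'] parent=W
Step 2 (down 1): focus=E path=0/1 depth=2 children=[] left=['Y'] right=[] parent=U
Step 3 (up): focus=U path=0 depth=1 children=['Y', 'E'] left=[] right=['V'] parent=W
Step 4 (down 1): focus=E path=0/1 depth=2 children=[] left=['Y'] right=[] parent=U

Answer: 0 1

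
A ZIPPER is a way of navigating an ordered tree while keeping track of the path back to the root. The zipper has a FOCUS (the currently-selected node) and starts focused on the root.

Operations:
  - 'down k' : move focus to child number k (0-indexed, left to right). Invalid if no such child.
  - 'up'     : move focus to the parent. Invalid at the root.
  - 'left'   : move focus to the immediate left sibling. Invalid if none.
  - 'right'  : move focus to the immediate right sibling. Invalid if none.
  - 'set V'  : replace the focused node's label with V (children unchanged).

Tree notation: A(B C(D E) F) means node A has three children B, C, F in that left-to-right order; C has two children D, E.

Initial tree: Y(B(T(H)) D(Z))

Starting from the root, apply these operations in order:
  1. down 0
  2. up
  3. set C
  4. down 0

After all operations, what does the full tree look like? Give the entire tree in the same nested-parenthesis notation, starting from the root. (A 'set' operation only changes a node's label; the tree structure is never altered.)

Answer: C(B(T(H)) D(Z))

Derivation:
Step 1 (down 0): focus=B path=0 depth=1 children=['T'] left=[] right=['D'] parent=Y
Step 2 (up): focus=Y path=root depth=0 children=['B', 'D'] (at root)
Step 3 (set C): focus=C path=root depth=0 children=['B', 'D'] (at root)
Step 4 (down 0): focus=B path=0 depth=1 children=['T'] left=[] right=['D'] parent=C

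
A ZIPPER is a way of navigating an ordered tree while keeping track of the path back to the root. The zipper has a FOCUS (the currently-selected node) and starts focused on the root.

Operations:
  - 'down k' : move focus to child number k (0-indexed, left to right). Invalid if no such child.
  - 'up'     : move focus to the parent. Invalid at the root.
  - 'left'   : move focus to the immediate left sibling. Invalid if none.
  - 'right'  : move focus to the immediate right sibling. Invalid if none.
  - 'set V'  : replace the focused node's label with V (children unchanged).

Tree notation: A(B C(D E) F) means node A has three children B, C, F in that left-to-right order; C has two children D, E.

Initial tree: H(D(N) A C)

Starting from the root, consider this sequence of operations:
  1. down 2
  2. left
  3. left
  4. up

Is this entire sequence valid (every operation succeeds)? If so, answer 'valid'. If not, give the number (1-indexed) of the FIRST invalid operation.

Answer: valid

Derivation:
Step 1 (down 2): focus=C path=2 depth=1 children=[] left=['D', 'A'] right=[] parent=H
Step 2 (left): focus=A path=1 depth=1 children=[] left=['D'] right=['C'] parent=H
Step 3 (left): focus=D path=0 depth=1 children=['N'] left=[] right=['A', 'C'] parent=H
Step 4 (up): focus=H path=root depth=0 children=['D', 'A', 'C'] (at root)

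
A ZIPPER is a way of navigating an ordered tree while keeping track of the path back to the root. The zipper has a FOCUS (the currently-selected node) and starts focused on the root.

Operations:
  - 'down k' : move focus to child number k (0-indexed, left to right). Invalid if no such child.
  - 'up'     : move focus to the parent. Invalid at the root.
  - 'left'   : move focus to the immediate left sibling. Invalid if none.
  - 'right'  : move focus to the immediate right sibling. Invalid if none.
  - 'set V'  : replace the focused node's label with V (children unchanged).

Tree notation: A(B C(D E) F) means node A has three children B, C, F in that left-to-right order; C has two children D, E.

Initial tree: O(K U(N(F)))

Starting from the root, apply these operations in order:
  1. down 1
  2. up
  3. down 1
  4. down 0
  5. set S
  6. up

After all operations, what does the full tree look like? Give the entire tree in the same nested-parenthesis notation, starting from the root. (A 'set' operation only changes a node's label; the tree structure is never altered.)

Answer: O(K U(S(F)))

Derivation:
Step 1 (down 1): focus=U path=1 depth=1 children=['N'] left=['K'] right=[] parent=O
Step 2 (up): focus=O path=root depth=0 children=['K', 'U'] (at root)
Step 3 (down 1): focus=U path=1 depth=1 children=['N'] left=['K'] right=[] parent=O
Step 4 (down 0): focus=N path=1/0 depth=2 children=['F'] left=[] right=[] parent=U
Step 5 (set S): focus=S path=1/0 depth=2 children=['F'] left=[] right=[] parent=U
Step 6 (up): focus=U path=1 depth=1 children=['S'] left=['K'] right=[] parent=O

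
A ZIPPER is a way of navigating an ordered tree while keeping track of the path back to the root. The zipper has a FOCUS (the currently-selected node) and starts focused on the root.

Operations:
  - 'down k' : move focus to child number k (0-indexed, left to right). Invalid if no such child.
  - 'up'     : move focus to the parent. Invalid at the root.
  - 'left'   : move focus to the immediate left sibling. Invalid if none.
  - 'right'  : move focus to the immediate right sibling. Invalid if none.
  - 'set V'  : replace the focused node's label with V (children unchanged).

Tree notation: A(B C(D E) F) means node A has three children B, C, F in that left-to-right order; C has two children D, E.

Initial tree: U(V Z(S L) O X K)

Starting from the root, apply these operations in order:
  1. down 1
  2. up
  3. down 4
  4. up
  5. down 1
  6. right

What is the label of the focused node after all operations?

Answer: O

Derivation:
Step 1 (down 1): focus=Z path=1 depth=1 children=['S', 'L'] left=['V'] right=['O', 'X', 'K'] parent=U
Step 2 (up): focus=U path=root depth=0 children=['V', 'Z', 'O', 'X', 'K'] (at root)
Step 3 (down 4): focus=K path=4 depth=1 children=[] left=['V', 'Z', 'O', 'X'] right=[] parent=U
Step 4 (up): focus=U path=root depth=0 children=['V', 'Z', 'O', 'X', 'K'] (at root)
Step 5 (down 1): focus=Z path=1 depth=1 children=['S', 'L'] left=['V'] right=['O', 'X', 'K'] parent=U
Step 6 (right): focus=O path=2 depth=1 children=[] left=['V', 'Z'] right=['X', 'K'] parent=U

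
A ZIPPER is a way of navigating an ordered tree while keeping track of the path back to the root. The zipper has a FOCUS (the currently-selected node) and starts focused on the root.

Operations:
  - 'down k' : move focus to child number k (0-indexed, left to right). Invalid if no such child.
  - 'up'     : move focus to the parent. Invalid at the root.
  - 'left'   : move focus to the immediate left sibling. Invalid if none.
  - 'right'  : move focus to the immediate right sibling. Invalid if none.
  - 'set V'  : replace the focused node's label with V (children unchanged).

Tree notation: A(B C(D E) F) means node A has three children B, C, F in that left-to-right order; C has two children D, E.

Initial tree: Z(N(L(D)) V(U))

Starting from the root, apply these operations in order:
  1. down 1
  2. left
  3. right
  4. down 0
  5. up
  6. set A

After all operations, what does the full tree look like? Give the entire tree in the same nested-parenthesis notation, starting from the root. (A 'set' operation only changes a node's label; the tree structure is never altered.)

Answer: Z(N(L(D)) A(U))

Derivation:
Step 1 (down 1): focus=V path=1 depth=1 children=['U'] left=['N'] right=[] parent=Z
Step 2 (left): focus=N path=0 depth=1 children=['L'] left=[] right=['V'] parent=Z
Step 3 (right): focus=V path=1 depth=1 children=['U'] left=['N'] right=[] parent=Z
Step 4 (down 0): focus=U path=1/0 depth=2 children=[] left=[] right=[] parent=V
Step 5 (up): focus=V path=1 depth=1 children=['U'] left=['N'] right=[] parent=Z
Step 6 (set A): focus=A path=1 depth=1 children=['U'] left=['N'] right=[] parent=Z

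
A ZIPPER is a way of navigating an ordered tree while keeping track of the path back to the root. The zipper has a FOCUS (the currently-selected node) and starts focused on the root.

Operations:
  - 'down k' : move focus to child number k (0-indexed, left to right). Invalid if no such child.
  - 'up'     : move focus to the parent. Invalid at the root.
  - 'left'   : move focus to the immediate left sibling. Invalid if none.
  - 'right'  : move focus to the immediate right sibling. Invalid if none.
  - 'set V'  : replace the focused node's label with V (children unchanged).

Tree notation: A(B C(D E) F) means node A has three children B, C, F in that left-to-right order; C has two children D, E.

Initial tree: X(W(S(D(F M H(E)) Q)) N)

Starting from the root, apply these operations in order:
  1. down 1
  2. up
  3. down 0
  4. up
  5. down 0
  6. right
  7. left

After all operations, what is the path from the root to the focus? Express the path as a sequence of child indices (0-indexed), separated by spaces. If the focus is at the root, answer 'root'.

Step 1 (down 1): focus=N path=1 depth=1 children=[] left=['W'] right=[] parent=X
Step 2 (up): focus=X path=root depth=0 children=['W', 'N'] (at root)
Step 3 (down 0): focus=W path=0 depth=1 children=['S'] left=[] right=['N'] parent=X
Step 4 (up): focus=X path=root depth=0 children=['W', 'N'] (at root)
Step 5 (down 0): focus=W path=0 depth=1 children=['S'] left=[] right=['N'] parent=X
Step 6 (right): focus=N path=1 depth=1 children=[] left=['W'] right=[] parent=X
Step 7 (left): focus=W path=0 depth=1 children=['S'] left=[] right=['N'] parent=X

Answer: 0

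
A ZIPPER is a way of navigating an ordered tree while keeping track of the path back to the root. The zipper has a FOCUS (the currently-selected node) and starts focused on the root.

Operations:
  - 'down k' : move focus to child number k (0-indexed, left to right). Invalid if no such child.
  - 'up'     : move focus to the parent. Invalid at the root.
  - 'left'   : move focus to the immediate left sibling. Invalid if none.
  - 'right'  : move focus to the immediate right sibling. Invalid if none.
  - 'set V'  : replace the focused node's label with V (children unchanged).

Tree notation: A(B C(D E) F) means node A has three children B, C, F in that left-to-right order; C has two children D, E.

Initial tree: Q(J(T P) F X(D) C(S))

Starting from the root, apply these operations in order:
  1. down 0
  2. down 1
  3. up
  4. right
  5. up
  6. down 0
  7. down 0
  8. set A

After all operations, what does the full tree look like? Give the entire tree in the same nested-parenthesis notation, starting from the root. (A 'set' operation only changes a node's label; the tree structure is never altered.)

Answer: Q(J(A P) F X(D) C(S))

Derivation:
Step 1 (down 0): focus=J path=0 depth=1 children=['T', 'P'] left=[] right=['F', 'X', 'C'] parent=Q
Step 2 (down 1): focus=P path=0/1 depth=2 children=[] left=['T'] right=[] parent=J
Step 3 (up): focus=J path=0 depth=1 children=['T', 'P'] left=[] right=['F', 'X', 'C'] parent=Q
Step 4 (right): focus=F path=1 depth=1 children=[] left=['J'] right=['X', 'C'] parent=Q
Step 5 (up): focus=Q path=root depth=0 children=['J', 'F', 'X', 'C'] (at root)
Step 6 (down 0): focus=J path=0 depth=1 children=['T', 'P'] left=[] right=['F', 'X', 'C'] parent=Q
Step 7 (down 0): focus=T path=0/0 depth=2 children=[] left=[] right=['P'] parent=J
Step 8 (set A): focus=A path=0/0 depth=2 children=[] left=[] right=['P'] parent=J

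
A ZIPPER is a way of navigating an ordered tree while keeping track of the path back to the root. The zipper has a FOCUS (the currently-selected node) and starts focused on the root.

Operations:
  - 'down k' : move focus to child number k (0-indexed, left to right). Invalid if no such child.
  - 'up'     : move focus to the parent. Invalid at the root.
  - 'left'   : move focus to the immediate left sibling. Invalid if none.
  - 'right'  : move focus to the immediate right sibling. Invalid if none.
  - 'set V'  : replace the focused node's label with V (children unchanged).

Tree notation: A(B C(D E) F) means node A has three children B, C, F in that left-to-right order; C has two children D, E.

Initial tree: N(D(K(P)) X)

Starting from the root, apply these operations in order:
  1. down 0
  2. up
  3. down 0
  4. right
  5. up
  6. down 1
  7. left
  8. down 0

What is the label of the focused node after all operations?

Answer: K

Derivation:
Step 1 (down 0): focus=D path=0 depth=1 children=['K'] left=[] right=['X'] parent=N
Step 2 (up): focus=N path=root depth=0 children=['D', 'X'] (at root)
Step 3 (down 0): focus=D path=0 depth=1 children=['K'] left=[] right=['X'] parent=N
Step 4 (right): focus=X path=1 depth=1 children=[] left=['D'] right=[] parent=N
Step 5 (up): focus=N path=root depth=0 children=['D', 'X'] (at root)
Step 6 (down 1): focus=X path=1 depth=1 children=[] left=['D'] right=[] parent=N
Step 7 (left): focus=D path=0 depth=1 children=['K'] left=[] right=['X'] parent=N
Step 8 (down 0): focus=K path=0/0 depth=2 children=['P'] left=[] right=[] parent=D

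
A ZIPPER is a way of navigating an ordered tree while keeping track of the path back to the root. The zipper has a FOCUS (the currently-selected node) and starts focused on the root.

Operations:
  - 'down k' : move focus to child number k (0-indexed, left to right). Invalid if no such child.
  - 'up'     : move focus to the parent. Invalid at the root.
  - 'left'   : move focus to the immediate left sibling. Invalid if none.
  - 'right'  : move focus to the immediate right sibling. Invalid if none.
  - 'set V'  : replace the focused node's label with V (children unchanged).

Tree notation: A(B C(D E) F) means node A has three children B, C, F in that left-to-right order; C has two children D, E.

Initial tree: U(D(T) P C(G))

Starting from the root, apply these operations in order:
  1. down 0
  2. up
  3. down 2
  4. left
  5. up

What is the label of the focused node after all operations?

Answer: U

Derivation:
Step 1 (down 0): focus=D path=0 depth=1 children=['T'] left=[] right=['P', 'C'] parent=U
Step 2 (up): focus=U path=root depth=0 children=['D', 'P', 'C'] (at root)
Step 3 (down 2): focus=C path=2 depth=1 children=['G'] left=['D', 'P'] right=[] parent=U
Step 4 (left): focus=P path=1 depth=1 children=[] left=['D'] right=['C'] parent=U
Step 5 (up): focus=U path=root depth=0 children=['D', 'P', 'C'] (at root)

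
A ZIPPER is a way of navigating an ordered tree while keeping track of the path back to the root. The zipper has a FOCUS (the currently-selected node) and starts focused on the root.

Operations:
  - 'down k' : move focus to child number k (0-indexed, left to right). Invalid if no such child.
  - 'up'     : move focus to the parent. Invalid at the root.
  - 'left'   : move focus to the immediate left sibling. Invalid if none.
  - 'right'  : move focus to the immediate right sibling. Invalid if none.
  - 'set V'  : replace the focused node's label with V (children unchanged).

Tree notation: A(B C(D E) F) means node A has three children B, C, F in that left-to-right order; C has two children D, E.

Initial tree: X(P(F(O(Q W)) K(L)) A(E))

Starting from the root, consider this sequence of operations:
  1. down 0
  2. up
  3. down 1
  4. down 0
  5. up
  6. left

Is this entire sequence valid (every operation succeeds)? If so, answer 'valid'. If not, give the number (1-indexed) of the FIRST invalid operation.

Step 1 (down 0): focus=P path=0 depth=1 children=['F', 'K'] left=[] right=['A'] parent=X
Step 2 (up): focus=X path=root depth=0 children=['P', 'A'] (at root)
Step 3 (down 1): focus=A path=1 depth=1 children=['E'] left=['P'] right=[] parent=X
Step 4 (down 0): focus=E path=1/0 depth=2 children=[] left=[] right=[] parent=A
Step 5 (up): focus=A path=1 depth=1 children=['E'] left=['P'] right=[] parent=X
Step 6 (left): focus=P path=0 depth=1 children=['F', 'K'] left=[] right=['A'] parent=X

Answer: valid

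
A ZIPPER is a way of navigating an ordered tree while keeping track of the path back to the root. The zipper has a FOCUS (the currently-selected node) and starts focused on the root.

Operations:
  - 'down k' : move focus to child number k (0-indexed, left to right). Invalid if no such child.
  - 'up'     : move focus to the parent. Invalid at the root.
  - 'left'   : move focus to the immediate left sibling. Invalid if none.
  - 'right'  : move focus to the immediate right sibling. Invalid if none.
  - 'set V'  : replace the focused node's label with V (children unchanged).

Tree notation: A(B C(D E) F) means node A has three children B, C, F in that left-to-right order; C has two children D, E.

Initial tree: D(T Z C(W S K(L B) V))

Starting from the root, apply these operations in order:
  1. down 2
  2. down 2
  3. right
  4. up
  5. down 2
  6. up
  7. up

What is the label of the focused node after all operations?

Step 1 (down 2): focus=C path=2 depth=1 children=['W', 'S', 'K', 'V'] left=['T', 'Z'] right=[] parent=D
Step 2 (down 2): focus=K path=2/2 depth=2 children=['L', 'B'] left=['W', 'S'] right=['V'] parent=C
Step 3 (right): focus=V path=2/3 depth=2 children=[] left=['W', 'S', 'K'] right=[] parent=C
Step 4 (up): focus=C path=2 depth=1 children=['W', 'S', 'K', 'V'] left=['T', 'Z'] right=[] parent=D
Step 5 (down 2): focus=K path=2/2 depth=2 children=['L', 'B'] left=['W', 'S'] right=['V'] parent=C
Step 6 (up): focus=C path=2 depth=1 children=['W', 'S', 'K', 'V'] left=['T', 'Z'] right=[] parent=D
Step 7 (up): focus=D path=root depth=0 children=['T', 'Z', 'C'] (at root)

Answer: D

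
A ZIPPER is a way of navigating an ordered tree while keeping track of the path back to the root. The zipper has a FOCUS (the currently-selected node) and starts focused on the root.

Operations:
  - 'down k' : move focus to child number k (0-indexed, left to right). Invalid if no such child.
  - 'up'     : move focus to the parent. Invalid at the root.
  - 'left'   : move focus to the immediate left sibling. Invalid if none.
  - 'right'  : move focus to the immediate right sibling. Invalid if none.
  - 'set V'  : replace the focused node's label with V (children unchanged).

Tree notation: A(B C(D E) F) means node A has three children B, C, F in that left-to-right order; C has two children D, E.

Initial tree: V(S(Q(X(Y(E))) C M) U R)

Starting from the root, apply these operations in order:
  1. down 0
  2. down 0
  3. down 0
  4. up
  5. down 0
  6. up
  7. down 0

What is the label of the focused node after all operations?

Step 1 (down 0): focus=S path=0 depth=1 children=['Q', 'C', 'M'] left=[] right=['U', 'R'] parent=V
Step 2 (down 0): focus=Q path=0/0 depth=2 children=['X'] left=[] right=['C', 'M'] parent=S
Step 3 (down 0): focus=X path=0/0/0 depth=3 children=['Y'] left=[] right=[] parent=Q
Step 4 (up): focus=Q path=0/0 depth=2 children=['X'] left=[] right=['C', 'M'] parent=S
Step 5 (down 0): focus=X path=0/0/0 depth=3 children=['Y'] left=[] right=[] parent=Q
Step 6 (up): focus=Q path=0/0 depth=2 children=['X'] left=[] right=['C', 'M'] parent=S
Step 7 (down 0): focus=X path=0/0/0 depth=3 children=['Y'] left=[] right=[] parent=Q

Answer: X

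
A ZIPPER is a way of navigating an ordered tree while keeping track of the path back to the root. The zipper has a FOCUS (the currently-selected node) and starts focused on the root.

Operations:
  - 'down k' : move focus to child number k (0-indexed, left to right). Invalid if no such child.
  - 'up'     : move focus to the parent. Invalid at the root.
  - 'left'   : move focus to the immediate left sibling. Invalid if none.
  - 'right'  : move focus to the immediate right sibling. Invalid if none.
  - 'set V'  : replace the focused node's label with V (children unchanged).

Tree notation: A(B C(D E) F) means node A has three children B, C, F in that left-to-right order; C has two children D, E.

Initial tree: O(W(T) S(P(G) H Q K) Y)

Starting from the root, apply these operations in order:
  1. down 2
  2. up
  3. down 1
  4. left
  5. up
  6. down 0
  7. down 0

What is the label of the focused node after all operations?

Answer: T

Derivation:
Step 1 (down 2): focus=Y path=2 depth=1 children=[] left=['W', 'S'] right=[] parent=O
Step 2 (up): focus=O path=root depth=0 children=['W', 'S', 'Y'] (at root)
Step 3 (down 1): focus=S path=1 depth=1 children=['P', 'H', 'Q', 'K'] left=['W'] right=['Y'] parent=O
Step 4 (left): focus=W path=0 depth=1 children=['T'] left=[] right=['S', 'Y'] parent=O
Step 5 (up): focus=O path=root depth=0 children=['W', 'S', 'Y'] (at root)
Step 6 (down 0): focus=W path=0 depth=1 children=['T'] left=[] right=['S', 'Y'] parent=O
Step 7 (down 0): focus=T path=0/0 depth=2 children=[] left=[] right=[] parent=W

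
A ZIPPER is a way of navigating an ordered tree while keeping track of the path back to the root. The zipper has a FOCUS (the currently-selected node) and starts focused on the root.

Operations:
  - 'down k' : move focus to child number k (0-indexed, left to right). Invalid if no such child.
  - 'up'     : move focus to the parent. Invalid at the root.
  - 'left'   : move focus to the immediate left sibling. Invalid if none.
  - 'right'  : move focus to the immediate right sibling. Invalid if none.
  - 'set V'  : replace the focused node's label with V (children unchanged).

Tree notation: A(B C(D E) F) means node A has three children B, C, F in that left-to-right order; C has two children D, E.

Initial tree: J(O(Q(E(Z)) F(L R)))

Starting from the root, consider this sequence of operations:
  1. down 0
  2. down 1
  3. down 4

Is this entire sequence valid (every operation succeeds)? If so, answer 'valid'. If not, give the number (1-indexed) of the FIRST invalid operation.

Step 1 (down 0): focus=O path=0 depth=1 children=['Q', 'F'] left=[] right=[] parent=J
Step 2 (down 1): focus=F path=0/1 depth=2 children=['L', 'R'] left=['Q'] right=[] parent=O
Step 3 (down 4): INVALID

Answer: 3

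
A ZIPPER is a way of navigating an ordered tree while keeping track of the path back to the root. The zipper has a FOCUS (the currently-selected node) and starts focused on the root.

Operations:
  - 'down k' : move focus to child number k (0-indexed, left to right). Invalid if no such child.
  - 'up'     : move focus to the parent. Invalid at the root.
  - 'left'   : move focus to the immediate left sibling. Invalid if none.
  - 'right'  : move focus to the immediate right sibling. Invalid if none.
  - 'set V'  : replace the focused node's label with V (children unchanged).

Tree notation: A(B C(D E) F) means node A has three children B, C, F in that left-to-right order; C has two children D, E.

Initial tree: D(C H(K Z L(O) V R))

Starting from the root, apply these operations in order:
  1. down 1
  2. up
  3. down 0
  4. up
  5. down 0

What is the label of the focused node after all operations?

Step 1 (down 1): focus=H path=1 depth=1 children=['K', 'Z', 'L', 'V', 'R'] left=['C'] right=[] parent=D
Step 2 (up): focus=D path=root depth=0 children=['C', 'H'] (at root)
Step 3 (down 0): focus=C path=0 depth=1 children=[] left=[] right=['H'] parent=D
Step 4 (up): focus=D path=root depth=0 children=['C', 'H'] (at root)
Step 5 (down 0): focus=C path=0 depth=1 children=[] left=[] right=['H'] parent=D

Answer: C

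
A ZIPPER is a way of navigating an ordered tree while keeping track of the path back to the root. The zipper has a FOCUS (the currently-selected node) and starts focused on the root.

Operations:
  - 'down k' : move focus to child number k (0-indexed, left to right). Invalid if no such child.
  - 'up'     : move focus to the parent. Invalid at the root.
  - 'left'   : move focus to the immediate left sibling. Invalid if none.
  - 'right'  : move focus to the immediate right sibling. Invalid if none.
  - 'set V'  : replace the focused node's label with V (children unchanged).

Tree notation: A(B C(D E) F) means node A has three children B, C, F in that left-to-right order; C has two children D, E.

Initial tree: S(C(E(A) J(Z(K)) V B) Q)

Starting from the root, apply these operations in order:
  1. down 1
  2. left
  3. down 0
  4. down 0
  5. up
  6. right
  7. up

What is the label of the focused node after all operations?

Step 1 (down 1): focus=Q path=1 depth=1 children=[] left=['C'] right=[] parent=S
Step 2 (left): focus=C path=0 depth=1 children=['E', 'J', 'V', 'B'] left=[] right=['Q'] parent=S
Step 3 (down 0): focus=E path=0/0 depth=2 children=['A'] left=[] right=['J', 'V', 'B'] parent=C
Step 4 (down 0): focus=A path=0/0/0 depth=3 children=[] left=[] right=[] parent=E
Step 5 (up): focus=E path=0/0 depth=2 children=['A'] left=[] right=['J', 'V', 'B'] parent=C
Step 6 (right): focus=J path=0/1 depth=2 children=['Z'] left=['E'] right=['V', 'B'] parent=C
Step 7 (up): focus=C path=0 depth=1 children=['E', 'J', 'V', 'B'] left=[] right=['Q'] parent=S

Answer: C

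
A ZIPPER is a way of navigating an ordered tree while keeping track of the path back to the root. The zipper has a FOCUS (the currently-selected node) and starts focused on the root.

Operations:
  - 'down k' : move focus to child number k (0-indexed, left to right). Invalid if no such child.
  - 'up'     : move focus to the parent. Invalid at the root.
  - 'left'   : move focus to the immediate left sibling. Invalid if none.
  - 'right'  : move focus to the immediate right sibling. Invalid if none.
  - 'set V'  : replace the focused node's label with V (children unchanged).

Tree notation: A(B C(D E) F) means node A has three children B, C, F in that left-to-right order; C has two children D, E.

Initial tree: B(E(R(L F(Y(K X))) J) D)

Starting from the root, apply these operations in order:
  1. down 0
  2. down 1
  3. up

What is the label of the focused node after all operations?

Answer: E

Derivation:
Step 1 (down 0): focus=E path=0 depth=1 children=['R', 'J'] left=[] right=['D'] parent=B
Step 2 (down 1): focus=J path=0/1 depth=2 children=[] left=['R'] right=[] parent=E
Step 3 (up): focus=E path=0 depth=1 children=['R', 'J'] left=[] right=['D'] parent=B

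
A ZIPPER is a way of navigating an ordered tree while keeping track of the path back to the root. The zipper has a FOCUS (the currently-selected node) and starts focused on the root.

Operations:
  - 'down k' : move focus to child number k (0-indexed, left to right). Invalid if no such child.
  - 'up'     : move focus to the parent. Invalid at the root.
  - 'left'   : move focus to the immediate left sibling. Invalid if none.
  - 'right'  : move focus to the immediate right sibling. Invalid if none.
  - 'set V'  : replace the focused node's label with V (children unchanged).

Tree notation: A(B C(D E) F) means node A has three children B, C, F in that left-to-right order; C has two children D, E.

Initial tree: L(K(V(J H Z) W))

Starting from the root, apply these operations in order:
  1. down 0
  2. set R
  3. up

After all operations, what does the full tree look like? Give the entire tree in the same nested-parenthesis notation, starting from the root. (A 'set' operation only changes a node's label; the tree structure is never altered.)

Answer: L(R(V(J H Z) W))

Derivation:
Step 1 (down 0): focus=K path=0 depth=1 children=['V', 'W'] left=[] right=[] parent=L
Step 2 (set R): focus=R path=0 depth=1 children=['V', 'W'] left=[] right=[] parent=L
Step 3 (up): focus=L path=root depth=0 children=['R'] (at root)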